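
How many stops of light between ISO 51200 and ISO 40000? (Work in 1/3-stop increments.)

51200 → 40000 — count the steps: 1 third-stops = 1/3 stop.

1/3 stop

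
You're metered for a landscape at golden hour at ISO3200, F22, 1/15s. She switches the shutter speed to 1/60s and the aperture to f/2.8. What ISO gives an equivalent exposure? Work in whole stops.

ISO 200

Shutter speed: 1/15 → 1/30 → 1/60 — 2 stops faster (darker).
Aperture: f/22 → f/16 → f/11 → f/8 → f/5.6 → f/4 → f/2.8 — 6 stops larger aperture (brighter).
Net change so far: 4 stops brighter. Offset with the ISO: 3200 → 1600 → 800 → 400 → 200.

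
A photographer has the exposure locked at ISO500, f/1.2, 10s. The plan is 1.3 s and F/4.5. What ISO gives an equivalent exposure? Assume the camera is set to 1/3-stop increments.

Shutter speed: 10 → 8 → 6 → 5 → 4 → 3.2 → 2.5 → 2 → 1.6 → 1.3 — 3 stops shorter (darker).
Aperture: f/1.2 → f/1.4 → f/1.6 → f/1.8 → f/2 → f/2.2 → f/2.5 → f/2.8 → f/3.2 → f/3.5 → f/4 → f/4.5 — 3 2/3 stops smaller aperture (darker).
Net change so far: 6 2/3 stops darker. Offset with the ISO: 500 → 640 → 800 → 1000 → 1250 → 1600 → 2000 → 2500 → 3200 → 4000 → 5000 → 6400 → 8000 → 10000 → 12800 → 16000 → 20000 → 25600 → 32000 → 40000 → 51200.

ISO 51200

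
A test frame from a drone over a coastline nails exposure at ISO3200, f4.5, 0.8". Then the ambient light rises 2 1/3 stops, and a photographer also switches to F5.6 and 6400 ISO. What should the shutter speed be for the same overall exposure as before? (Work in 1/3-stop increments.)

1/8s

Scene light: 2 1/3 stops brighter.
Aperture: f/4.5 → f/5 → f/5.6 — 2/3 stop smaller aperture (darker).
ISO: 3200 → 4000 → 5000 → 6400 — 1 stop higher (brighter).
Net so far: 2 2/3 stops brighter. Shutter speed: 0.8 → 0.6 → 0.5 → 0.4 → 0.3 → 1/4 → 1/5 → 1/6 → 1/8.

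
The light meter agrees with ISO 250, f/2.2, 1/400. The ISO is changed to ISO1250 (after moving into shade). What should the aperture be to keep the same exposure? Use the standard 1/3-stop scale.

ISO: 250 → 320 → 400 → 500 → 640 → 800 → 1000 → 1250 — 2 1/3 stops raised (brighter).
Need 2 1/3 stops darker from the aperture: f/2.2 → f/2.5 → f/2.8 → f/3.2 → f/3.5 → f/4 → f/4.5 → f/5.

f/5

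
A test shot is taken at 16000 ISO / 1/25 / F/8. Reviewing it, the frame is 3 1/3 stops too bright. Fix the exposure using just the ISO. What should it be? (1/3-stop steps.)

Overexposed by 3 1/3 stops → need 3 1/3 stops darker.
ISO: 16000 → 12800 → 10000 → 8000 → 6400 → 5000 → 4000 → 3200 → 2500 → 2000 → 1600.

ISO 1600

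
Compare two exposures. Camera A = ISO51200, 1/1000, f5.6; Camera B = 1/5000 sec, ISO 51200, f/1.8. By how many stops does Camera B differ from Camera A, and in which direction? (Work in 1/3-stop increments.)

Aperture: f/5.6 → f/5 → f/4.5 → f/4 → f/3.5 → f/3.2 → f/2.8 → f/2.5 → f/2.2 → f/2 → f/1.8 — 3 1/3 stops wider (brighter).
Shutter speed: 1/1000 → 1/1250 → 1/1600 → 1/2000 → 1/2500 → 1/3200 → 1/4000 → 1/5000 — 2 1/3 stops shorter (darker).
ISO: unchanged.
Net: +3 1/3 −2 1/3 = +1 stop.

1 stop brighter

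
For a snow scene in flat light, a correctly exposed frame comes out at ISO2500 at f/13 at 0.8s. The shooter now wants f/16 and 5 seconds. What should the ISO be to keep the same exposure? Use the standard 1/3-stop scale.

ISO 640

Aperture: f/13 → f/14 → f/16 — 2/3 stop smaller aperture (darker).
Shutter speed: 0.8 → 1 → 1.3 → 1.6 → 2 → 2.5 → 3.2 → 4 → 5 — 2 2/3 stops longer (brighter).
Net change so far: 2 stops brighter. Offset with the ISO: 2500 → 2000 → 1600 → 1250 → 1000 → 800 → 640.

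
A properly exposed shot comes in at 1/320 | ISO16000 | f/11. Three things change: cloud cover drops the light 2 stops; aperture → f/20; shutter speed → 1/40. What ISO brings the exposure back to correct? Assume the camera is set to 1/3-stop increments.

Scene light: 2 stops darker.
Aperture: f/11 → f/13 → f/14 → f/16 → f/18 → f/20 — 1 2/3 stops narrower (darker).
Shutter speed: 1/320 → 1/250 → 1/200 → 1/160 → 1/125 → 1/100 → 1/80 → 1/60 → 1/50 → 1/40 — 3 stops slower (brighter).
Net so far: 2/3 stop darker. ISO: 16000 → 20000 → 25600.

ISO 25600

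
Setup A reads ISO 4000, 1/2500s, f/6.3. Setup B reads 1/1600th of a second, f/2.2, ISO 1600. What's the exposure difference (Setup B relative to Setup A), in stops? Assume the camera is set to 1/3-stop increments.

2 1/3 stops brighter

Aperture: f/6.3 → f/5.6 → f/5 → f/4.5 → f/4 → f/3.5 → f/3.2 → f/2.8 → f/2.5 → f/2.2 — 3 stops larger aperture (brighter).
Shutter speed: 1/2500 → 1/2000 → 1/1600 — 2/3 stop longer (brighter).
ISO: 4000 → 3200 → 2500 → 2000 → 1600 — 1 1/3 stops dropped (darker).
Net: +3 +2/3 −1 1/3 = +2 1/3 stops.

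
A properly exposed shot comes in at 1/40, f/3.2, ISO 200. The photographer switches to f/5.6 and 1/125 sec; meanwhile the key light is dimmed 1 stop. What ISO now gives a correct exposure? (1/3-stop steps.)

ISO 4000

Scene light: 1 stop darker.
Aperture: f/3.2 → f/3.5 → f/4 → f/4.5 → f/5 → f/5.6 — 1 2/3 stops stopped down (darker).
Shutter speed: 1/40 → 1/50 → 1/60 → 1/80 → 1/100 → 1/125 — 1 2/3 stops shorter (darker).
Net so far: 4 1/3 stops darker. ISO: 200 → 250 → 320 → 400 → 500 → 640 → 800 → 1000 → 1250 → 1600 → 2000 → 2500 → 3200 → 4000.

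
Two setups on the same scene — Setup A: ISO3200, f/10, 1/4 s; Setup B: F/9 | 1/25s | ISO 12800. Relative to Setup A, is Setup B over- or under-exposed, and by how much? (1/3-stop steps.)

Aperture: f/10 → f/9 — 1/3 stop larger aperture (brighter).
Shutter speed: 1/4 → 1/5 → 1/6 → 1/8 → 1/10 → 1/13 → 1/15 → 1/20 → 1/25 — 2 2/3 stops faster (darker).
ISO: 3200 → 4000 → 5000 → 6400 → 8000 → 10000 → 12800 — 2 stops higher (brighter).
Net: +1/3 −2 2/3 +2 = −1/3 stops.

1/3 stop darker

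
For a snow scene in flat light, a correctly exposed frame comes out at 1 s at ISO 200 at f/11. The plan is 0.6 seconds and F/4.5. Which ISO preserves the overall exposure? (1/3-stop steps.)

Shutter speed: 1 → 0.8 → 0.6 — 2/3 stop shorter (darker).
Aperture: f/11 → f/10 → f/9 → f/8 → f/7.1 → f/6.3 → f/5.6 → f/5 → f/4.5 — 2 2/3 stops larger aperture (brighter).
Net change so far: 2 stops brighter. Offset with the ISO: 200 → 160 → 125 → 100 → 80 → 64 → 50.

ISO 50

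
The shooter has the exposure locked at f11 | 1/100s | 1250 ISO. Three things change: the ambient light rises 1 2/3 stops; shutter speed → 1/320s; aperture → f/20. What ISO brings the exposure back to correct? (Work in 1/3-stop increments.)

ISO 4000

Scene light: 1 2/3 stops brighter.
Shutter speed: 1/100 → 1/125 → 1/160 → 1/200 → 1/250 → 1/320 — 1 2/3 stops faster (darker).
Aperture: f/11 → f/13 → f/14 → f/16 → f/18 → f/20 — 1 2/3 stops smaller aperture (darker).
Net so far: 1 2/3 stops darker. ISO: 1250 → 1600 → 2000 → 2500 → 3200 → 4000.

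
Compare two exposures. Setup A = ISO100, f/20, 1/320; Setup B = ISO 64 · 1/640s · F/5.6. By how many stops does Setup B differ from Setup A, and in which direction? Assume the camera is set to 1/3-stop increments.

2 stops brighter

Aperture: f/20 → f/18 → f/16 → f/14 → f/13 → f/11 → f/10 → f/9 → f/8 → f/7.1 → f/6.3 → f/5.6 — 3 2/3 stops opened up (brighter).
Shutter speed: 1/320 → 1/400 → 1/500 → 1/640 — 1 stop faster (darker).
ISO: 100 → 80 → 64 — 2/3 stop lower (darker).
Net: +3 2/3 −1 −2/3 = +2 stops.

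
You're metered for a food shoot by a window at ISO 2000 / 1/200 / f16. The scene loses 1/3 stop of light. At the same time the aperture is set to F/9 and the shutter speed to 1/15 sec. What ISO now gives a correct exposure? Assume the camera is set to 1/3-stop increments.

Scene light: 1/3 stop darker.
Aperture: f/16 → f/14 → f/13 → f/11 → f/10 → f/9 — 1 2/3 stops larger aperture (brighter).
Shutter speed: 1/200 → 1/160 → 1/125 → 1/100 → 1/80 → 1/60 → 1/50 → 1/40 → 1/30 → 1/25 → 1/20 → 1/15 — 3 2/3 stops longer (brighter).
Net so far: 5 stops brighter. ISO: 2000 → 1600 → 1250 → 1000 → 800 → 640 → 500 → 400 → 320 → 250 → 200 → 160 → 125 → 100 → 80 → 64.

ISO 64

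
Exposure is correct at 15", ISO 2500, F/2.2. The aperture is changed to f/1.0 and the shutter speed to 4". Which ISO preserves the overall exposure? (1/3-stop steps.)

Aperture: f/2.2 → f/2 → f/1.8 → f/1.6 → f/1.4 → f/1.2 → f/1.1 → f/1.0 — 2 1/3 stops opened up (brighter).
Shutter speed: 15 → 13 → 10 → 8 → 6 → 5 → 4 — 2 stops faster (darker).
Net change so far: 1/3 stop brighter. Offset with the ISO: 2500 → 2000.

ISO 2000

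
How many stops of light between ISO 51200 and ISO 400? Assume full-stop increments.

51200 → 25600 → 12800 → 6400 → 3200 → 1600 → 800 → 400 — count the steps: 7 stops.

7 stops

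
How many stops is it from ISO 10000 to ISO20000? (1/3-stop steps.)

10000 → 12800 → 16000 → 20000 — count the steps: 3 third-stops = 1 stop.

1 stop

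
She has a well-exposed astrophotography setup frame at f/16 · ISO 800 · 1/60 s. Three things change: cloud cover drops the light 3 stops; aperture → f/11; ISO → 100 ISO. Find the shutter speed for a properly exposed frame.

Scene light: 3 stops darker.
Aperture: f/16 → f/11 — 1 stop opened up (brighter).
ISO: 800 → 400 → 200 → 100 — 3 stops dropped (darker).
Net so far: 5 stops darker. Shutter speed: 1/60 → 1/30 → 1/15 → 1/8 → 1/4 → 1/2.

1/2s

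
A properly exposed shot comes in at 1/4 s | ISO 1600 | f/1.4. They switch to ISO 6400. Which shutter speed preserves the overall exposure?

1/15s

ISO: 1600 → 3200 → 6400 — 2 stops higher (brighter).
Need 2 stops darker from the shutter speed: 1/4 → 1/8 → 1/15.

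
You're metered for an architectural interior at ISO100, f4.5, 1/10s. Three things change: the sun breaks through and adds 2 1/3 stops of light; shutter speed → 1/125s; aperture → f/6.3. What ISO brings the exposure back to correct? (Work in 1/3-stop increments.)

ISO 500

Scene light: 2 1/3 stops brighter.
Shutter speed: 1/10 → 1/13 → 1/15 → 1/20 → 1/25 → 1/30 → 1/40 → 1/50 → 1/60 → 1/80 → 1/100 → 1/125 — 3 2/3 stops shorter (darker).
Aperture: f/4.5 → f/5 → f/5.6 → f/6.3 — 1 stop smaller aperture (darker).
Net so far: 2 1/3 stops darker. ISO: 100 → 125 → 160 → 200 → 250 → 320 → 400 → 500.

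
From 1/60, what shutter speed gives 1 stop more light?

Shutter speed: 1/60 → 1/30 — 1 stop longer (brighter).

1/30s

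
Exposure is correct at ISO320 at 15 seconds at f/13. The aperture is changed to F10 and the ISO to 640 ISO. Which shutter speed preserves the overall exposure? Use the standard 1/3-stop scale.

Aperture: f/13 → f/11 → f/10 — 2/3 stop wider (brighter).
ISO: 320 → 400 → 500 → 640 — 1 stop higher (brighter).
Net change so far: 1 2/3 stops brighter. Offset with the shutter speed: 15 → 13 → 10 → 8 → 6 → 5.

5 s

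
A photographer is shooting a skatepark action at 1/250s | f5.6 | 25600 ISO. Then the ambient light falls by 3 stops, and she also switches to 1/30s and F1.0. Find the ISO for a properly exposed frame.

ISO 800

Scene light: 3 stops darker.
Shutter speed: 1/250 → 1/125 → 1/60 → 1/30 — 3 stops longer (brighter).
Aperture: f/5.6 → f/4 → f/2.8 → f/2 → f/1.4 → f/1.0 — 5 stops opened up (brighter).
Net so far: 5 stops brighter. ISO: 25600 → 12800 → 6400 → 3200 → 1600 → 800.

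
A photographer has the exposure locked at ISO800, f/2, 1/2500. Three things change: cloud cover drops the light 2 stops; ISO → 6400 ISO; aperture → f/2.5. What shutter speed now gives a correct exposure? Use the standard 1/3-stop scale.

1/3200s

Scene light: 2 stops darker.
ISO: 800 → 1000 → 1250 → 1600 → 2000 → 2500 → 3200 → 4000 → 5000 → 6400 — 3 stops higher (brighter).
Aperture: f/2 → f/2.2 → f/2.5 — 2/3 stop stopped down (darker).
Net so far: 1/3 stop brighter. Shutter speed: 1/2500 → 1/3200.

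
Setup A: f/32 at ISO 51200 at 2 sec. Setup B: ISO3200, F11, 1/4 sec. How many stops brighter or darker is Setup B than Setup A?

Aperture: f/32 → f/22 → f/16 → f/11 — 3 stops wider (brighter).
Shutter speed: 2 → 1 → 1/2 → 1/4 — 3 stops shorter (darker).
ISO: 51200 → 25600 → 12800 → 6400 → 3200 — 4 stops lower (darker).
Net: +3 −3 −4 = −4 stops.

4 stops darker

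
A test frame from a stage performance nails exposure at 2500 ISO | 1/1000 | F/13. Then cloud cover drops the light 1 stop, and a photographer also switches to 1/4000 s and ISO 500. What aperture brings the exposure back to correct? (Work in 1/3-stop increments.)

f/2

Scene light: 1 stop darker.
Shutter speed: 1/1000 → 1/1250 → 1/1600 → 1/2000 → 1/2500 → 1/3200 → 1/4000 — 2 stops shorter (darker).
ISO: 2500 → 2000 → 1600 → 1250 → 1000 → 800 → 640 → 500 — 2 1/3 stops dropped (darker).
Net so far: 5 1/3 stops darker. Aperture: f/13 → f/11 → f/10 → f/9 → f/8 → f/7.1 → f/6.3 → f/5.6 → f/5 → f/4.5 → f/4 → f/3.5 → f/3.2 → f/2.8 → f/2.5 → f/2.2 → f/2.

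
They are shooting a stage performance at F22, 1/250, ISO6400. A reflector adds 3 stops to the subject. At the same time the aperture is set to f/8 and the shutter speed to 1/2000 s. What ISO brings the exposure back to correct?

ISO 800

Scene light: 3 stops brighter.
Aperture: f/22 → f/16 → f/11 → f/8 — 3 stops larger aperture (brighter).
Shutter speed: 1/250 → 1/500 → 1/1000 → 1/2000 — 3 stops faster (darker).
Net so far: 3 stops brighter. ISO: 6400 → 3200 → 1600 → 800.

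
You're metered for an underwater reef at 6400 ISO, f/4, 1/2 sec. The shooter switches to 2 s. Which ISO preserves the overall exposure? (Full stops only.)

Shutter speed: 1/2 → 1 → 2 — 2 stops slower (brighter).
Need 2 stops darker from the ISO: 6400 → 3200 → 1600.

ISO 1600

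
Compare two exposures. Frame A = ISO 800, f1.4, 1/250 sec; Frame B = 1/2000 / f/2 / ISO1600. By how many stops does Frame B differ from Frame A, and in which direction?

3 stops darker

Aperture: f/1.4 → f/2 — 1 stop stopped down (darker).
Shutter speed: 1/250 → 1/500 → 1/1000 → 1/2000 — 3 stops shorter (darker).
ISO: 800 → 1600 — 1 stop raised (brighter).
Net: −1 −3 +1 = −3 stops.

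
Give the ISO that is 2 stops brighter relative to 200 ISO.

ISO 800

ISO: 200 → 400 → 800 — 2 stops raised (brighter).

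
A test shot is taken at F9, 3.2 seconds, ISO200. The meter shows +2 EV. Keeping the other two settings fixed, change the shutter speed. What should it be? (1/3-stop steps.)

0.8 s

Overexposed by 2 stops → need 2 stops darker.
Shutter speed: 3.2 → 2.5 → 2 → 1.6 → 1.3 → 1 → 0.8.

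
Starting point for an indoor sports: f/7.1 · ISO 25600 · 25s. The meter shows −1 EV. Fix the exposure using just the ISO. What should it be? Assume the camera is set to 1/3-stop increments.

Underexposed by 1 stop → need 1 stop brighter.
ISO: 25600 → 32000 → 40000 → 51200.

ISO 51200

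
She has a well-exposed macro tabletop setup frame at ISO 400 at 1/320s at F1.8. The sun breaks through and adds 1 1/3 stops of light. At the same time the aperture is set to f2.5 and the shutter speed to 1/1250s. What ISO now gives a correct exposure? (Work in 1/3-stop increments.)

ISO 1250

Scene light: 1 1/3 stops brighter.
Aperture: f/1.8 → f/2 → f/2.2 → f/2.5 — 1 stop stopped down (darker).
Shutter speed: 1/320 → 1/400 → 1/500 → 1/640 → 1/800 → 1/1000 → 1/1250 — 2 stops faster (darker).
Net so far: 1 2/3 stops darker. ISO: 400 → 500 → 640 → 800 → 1000 → 1250.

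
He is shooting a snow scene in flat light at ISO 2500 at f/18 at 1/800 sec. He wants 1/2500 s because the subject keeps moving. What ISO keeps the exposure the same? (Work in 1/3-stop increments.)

Shutter speed: 1/800 → 1/1000 → 1/1250 → 1/1600 → 1/2000 → 1/2500 — 1 2/3 stops faster (darker).
Need 1 2/3 stops brighter from the ISO: 2500 → 3200 → 4000 → 5000 → 6400 → 8000.

ISO 8000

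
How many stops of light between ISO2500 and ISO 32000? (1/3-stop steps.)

2500 → 3200 → 4000 → 5000 → 6400 → 8000 → 10000 → 12800 → 16000 → 20000 → 25600 → 32000 — count the steps: 11 third-stops = 3 2/3 stops.

3 2/3 stops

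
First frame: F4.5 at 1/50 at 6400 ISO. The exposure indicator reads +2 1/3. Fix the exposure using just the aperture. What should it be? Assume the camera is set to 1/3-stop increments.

f/10

Overexposed by 2 1/3 stops → need 2 1/3 stops darker.
Aperture: f/4.5 → f/5 → f/5.6 → f/6.3 → f/7.1 → f/8 → f/9 → f/10.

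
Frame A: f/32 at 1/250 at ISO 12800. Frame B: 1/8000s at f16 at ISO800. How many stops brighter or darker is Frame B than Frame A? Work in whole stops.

Aperture: f/32 → f/22 → f/16 — 2 stops larger aperture (brighter).
Shutter speed: 1/250 → 1/500 → 1/1000 → 1/2000 → 1/4000 → 1/8000 — 5 stops faster (darker).
ISO: 12800 → 6400 → 3200 → 1600 → 800 — 4 stops lower (darker).
Net: +2 −5 −4 = −7 stops.

7 stops darker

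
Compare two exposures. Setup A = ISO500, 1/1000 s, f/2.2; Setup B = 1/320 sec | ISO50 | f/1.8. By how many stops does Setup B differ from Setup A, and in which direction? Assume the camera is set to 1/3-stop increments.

Aperture: f/2.2 → f/2 → f/1.8 — 2/3 stop wider (brighter).
Shutter speed: 1/1000 → 1/800 → 1/640 → 1/500 → 1/400 → 1/320 — 1 2/3 stops longer (brighter).
ISO: 500 → 400 → 320 → 250 → 200 → 160 → 125 → 100 → 80 → 64 → 50 — 3 1/3 stops dropped (darker).
Net: +2/3 +1 2/3 −3 1/3 = −1 stop.

1 stop darker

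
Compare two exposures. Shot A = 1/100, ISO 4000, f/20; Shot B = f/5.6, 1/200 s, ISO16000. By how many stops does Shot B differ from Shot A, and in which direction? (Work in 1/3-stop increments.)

4 2/3 stops brighter

Aperture: f/20 → f/18 → f/16 → f/14 → f/13 → f/11 → f/10 → f/9 → f/8 → f/7.1 → f/6.3 → f/5.6 — 3 2/3 stops larger aperture (brighter).
Shutter speed: 1/100 → 1/125 → 1/160 → 1/200 — 1 stop shorter (darker).
ISO: 4000 → 5000 → 6400 → 8000 → 10000 → 12800 → 16000 — 2 stops raised (brighter).
Net: +3 2/3 −1 +2 = +4 2/3 stops.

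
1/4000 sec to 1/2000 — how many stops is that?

1/4000 → 1/2000 — count the steps: 1 stop.

1 stop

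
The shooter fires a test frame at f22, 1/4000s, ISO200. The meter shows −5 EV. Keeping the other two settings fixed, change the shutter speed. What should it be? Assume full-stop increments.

Underexposed by 5 stops → need 5 stops brighter.
Shutter speed: 1/4000 → 1/2000 → 1/1000 → 1/500 → 1/250 → 1/125.

1/125s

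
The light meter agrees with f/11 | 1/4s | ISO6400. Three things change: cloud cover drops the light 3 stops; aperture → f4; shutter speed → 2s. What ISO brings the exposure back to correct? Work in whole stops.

ISO 800

Scene light: 3 stops darker.
Aperture: f/11 → f/8 → f/5.6 → f/4 — 3 stops larger aperture (brighter).
Shutter speed: 1/4 → 1/2 → 1 → 2 — 3 stops slower (brighter).
Net so far: 3 stops brighter. ISO: 6400 → 3200 → 1600 → 800.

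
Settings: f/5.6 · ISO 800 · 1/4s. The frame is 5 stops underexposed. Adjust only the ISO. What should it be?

Underexposed by 5 stops → need 5 stops brighter.
ISO: 800 → 1600 → 3200 → 6400 → 12800 → 25600.

ISO 25600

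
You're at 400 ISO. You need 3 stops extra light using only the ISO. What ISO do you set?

ISO: 400 → 800 → 1600 → 3200 — 3 stops higher (brighter).

ISO 3200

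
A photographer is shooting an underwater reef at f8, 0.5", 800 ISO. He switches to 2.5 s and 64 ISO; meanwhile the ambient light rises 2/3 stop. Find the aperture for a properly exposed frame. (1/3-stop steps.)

Scene light: 2/3 stop brighter.
Shutter speed: 0.5 → 0.6 → 0.8 → 1 → 1.3 → 1.6 → 2 → 2.5 — 2 1/3 stops slower (brighter).
ISO: 800 → 640 → 500 → 400 → 320 → 250 → 200 → 160 → 125 → 100 → 80 → 64 — 3 2/3 stops lower (darker).
Net so far: 2/3 stop darker. Aperture: f/8 → f/7.1 → f/6.3.

f/6.3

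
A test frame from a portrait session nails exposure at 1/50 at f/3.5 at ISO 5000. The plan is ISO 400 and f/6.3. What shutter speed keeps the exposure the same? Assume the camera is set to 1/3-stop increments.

ISO: 5000 → 4000 → 3200 → 2500 → 2000 → 1600 → 1250 → 1000 → 800 → 640 → 500 → 400 — 3 2/3 stops dropped (darker).
Aperture: f/3.5 → f/4 → f/4.5 → f/5 → f/5.6 → f/6.3 — 1 2/3 stops stopped down (darker).
Net change so far: 5 1/3 stops darker. Offset with the shutter speed: 1/50 → 1/40 → 1/30 → 1/25 → 1/20 → 1/15 → 1/13 → 1/10 → 1/8 → 1/6 → 1/5 → 1/4 → 0.3 → 0.4 → 0.5 → 0.6 → 0.8.

0.8 s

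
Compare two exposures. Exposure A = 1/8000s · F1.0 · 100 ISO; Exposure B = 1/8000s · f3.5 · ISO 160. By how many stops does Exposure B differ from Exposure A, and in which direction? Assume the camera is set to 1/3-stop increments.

3 stops darker

Aperture: f/1.0 → f/1.1 → f/1.2 → f/1.4 → f/1.6 → f/1.8 → f/2 → f/2.2 → f/2.5 → f/2.8 → f/3.2 → f/3.5 — 3 2/3 stops narrower (darker).
Shutter speed: unchanged.
ISO: 100 → 125 → 160 — 2/3 stop higher (brighter).
Net: −3 2/3 +2/3 = −3 stops.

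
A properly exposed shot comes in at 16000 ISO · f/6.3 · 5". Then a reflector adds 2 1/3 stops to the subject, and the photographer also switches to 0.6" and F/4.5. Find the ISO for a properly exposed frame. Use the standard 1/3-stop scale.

ISO 12800

Scene light: 2 1/3 stops brighter.
Shutter speed: 5 → 4 → 3.2 → 2.5 → 2 → 1.6 → 1.3 → 1 → 0.8 → 0.6 — 3 stops faster (darker).
Aperture: f/6.3 → f/5.6 → f/5 → f/4.5 — 1 stop opened up (brighter).
Net so far: 1/3 stop brighter. ISO: 16000 → 12800.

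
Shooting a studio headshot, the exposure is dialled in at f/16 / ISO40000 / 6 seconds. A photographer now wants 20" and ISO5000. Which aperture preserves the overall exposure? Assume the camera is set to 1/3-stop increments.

f/10

Shutter speed: 6 → 8 → 10 → 13 → 15 → 20 — 1 2/3 stops longer (brighter).
ISO: 40000 → 32000 → 25600 → 20000 → 16000 → 12800 → 10000 → 8000 → 6400 → 5000 — 3 stops dropped (darker).
Net change so far: 1 1/3 stops darker. Offset with the aperture: f/16 → f/14 → f/13 → f/11 → f/10.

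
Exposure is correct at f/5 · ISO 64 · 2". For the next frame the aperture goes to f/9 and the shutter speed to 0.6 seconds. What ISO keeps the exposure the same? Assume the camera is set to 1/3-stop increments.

Aperture: f/5 → f/5.6 → f/6.3 → f/7.1 → f/8 → f/9 — 1 2/3 stops smaller aperture (darker).
Shutter speed: 2 → 1.6 → 1.3 → 1 → 0.8 → 0.6 — 1 2/3 stops shorter (darker).
Net change so far: 3 1/3 stops darker. Offset with the ISO: 64 → 80 → 100 → 125 → 160 → 200 → 250 → 320 → 400 → 500 → 640.

ISO 640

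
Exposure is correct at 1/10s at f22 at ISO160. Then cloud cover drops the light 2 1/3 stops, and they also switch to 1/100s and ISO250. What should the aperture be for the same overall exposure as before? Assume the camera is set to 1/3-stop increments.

f/4

Scene light: 2 1/3 stops darker.
Shutter speed: 1/10 → 1/13 → 1/15 → 1/20 → 1/25 → 1/30 → 1/40 → 1/50 → 1/60 → 1/80 → 1/100 — 3 1/3 stops faster (darker).
ISO: 160 → 200 → 250 — 2/3 stop higher (brighter).
Net so far: 5 stops darker. Aperture: f/22 → f/20 → f/18 → f/16 → f/14 → f/13 → f/11 → f/10 → f/9 → f/8 → f/7.1 → f/6.3 → f/5.6 → f/5 → f/4.5 → f/4.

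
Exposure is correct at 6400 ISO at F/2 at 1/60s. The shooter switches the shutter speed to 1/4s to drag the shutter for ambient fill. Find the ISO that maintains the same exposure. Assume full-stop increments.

ISO 400

Shutter speed: 1/60 → 1/30 → 1/15 → 1/8 → 1/4 — 4 stops longer (brighter).
Need 4 stops darker from the ISO: 6400 → 3200 → 1600 → 800 → 400.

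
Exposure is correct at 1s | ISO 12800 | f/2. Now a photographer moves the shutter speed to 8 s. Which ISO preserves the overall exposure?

ISO 1600

Shutter speed: 1 → 2 → 4 → 8 — 3 stops slower (brighter).
Need 3 stops darker from the ISO: 12800 → 6400 → 3200 → 1600.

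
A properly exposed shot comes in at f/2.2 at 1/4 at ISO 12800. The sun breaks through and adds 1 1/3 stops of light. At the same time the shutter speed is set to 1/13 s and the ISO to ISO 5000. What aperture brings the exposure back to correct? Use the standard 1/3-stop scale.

f/1.2

Scene light: 1 1/3 stops brighter.
Shutter speed: 1/4 → 1/5 → 1/6 → 1/8 → 1/10 → 1/13 — 1 2/3 stops shorter (darker).
ISO: 12800 → 10000 → 8000 → 6400 → 5000 — 1 1/3 stops lower (darker).
Net so far: 1 2/3 stops darker. Aperture: f/2.2 → f/2 → f/1.8 → f/1.6 → f/1.4 → f/1.2.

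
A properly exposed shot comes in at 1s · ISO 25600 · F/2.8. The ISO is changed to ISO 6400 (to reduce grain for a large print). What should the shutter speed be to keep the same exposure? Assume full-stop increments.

ISO: 25600 → 12800 → 6400 — 2 stops lower (darker).
Need 2 stops brighter from the shutter speed: 1 → 2 → 4.

4 s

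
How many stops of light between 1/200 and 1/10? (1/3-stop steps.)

4 1/3 stops

1/200 → 1/160 → 1/125 → 1/100 → 1/80 → 1/60 → 1/50 → 1/40 → 1/30 → 1/25 → 1/20 → 1/15 → 1/13 → 1/10 — count the steps: 13 third-stops = 4 1/3 stops.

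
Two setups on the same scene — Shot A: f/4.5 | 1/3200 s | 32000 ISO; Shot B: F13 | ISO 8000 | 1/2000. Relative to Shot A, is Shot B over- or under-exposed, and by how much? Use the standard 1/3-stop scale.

Aperture: f/4.5 → f/5 → f/5.6 → f/6.3 → f/7.1 → f/8 → f/9 → f/10 → f/11 → f/13 — 3 stops smaller aperture (darker).
Shutter speed: 1/3200 → 1/2500 → 1/2000 — 2/3 stop longer (brighter).
ISO: 32000 → 25600 → 20000 → 16000 → 12800 → 10000 → 8000 — 2 stops dropped (darker).
Net: −3 +2/3 −2 = −4 1/3 stops.

4 1/3 stops darker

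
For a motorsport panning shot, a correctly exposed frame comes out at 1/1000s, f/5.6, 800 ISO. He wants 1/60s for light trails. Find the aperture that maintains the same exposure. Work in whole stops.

f/22

Shutter speed: 1/1000 → 1/500 → 1/250 → 1/125 → 1/60 — 4 stops longer (brighter).
Need 4 stops darker from the aperture: f/5.6 → f/8 → f/11 → f/16 → f/22.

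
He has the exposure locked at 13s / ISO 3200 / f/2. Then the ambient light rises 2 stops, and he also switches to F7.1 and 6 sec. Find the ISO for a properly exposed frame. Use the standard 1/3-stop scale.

Scene light: 2 stops brighter.
Aperture: f/2 → f/2.2 → f/2.5 → f/2.8 → f/3.2 → f/3.5 → f/4 → f/4.5 → f/5 → f/5.6 → f/6.3 → f/7.1 — 3 2/3 stops narrower (darker).
Shutter speed: 13 → 10 → 8 → 6 — 1 stop shorter (darker).
Net so far: 2 2/3 stops darker. ISO: 3200 → 4000 → 5000 → 6400 → 8000 → 10000 → 12800 → 16000 → 20000.

ISO 20000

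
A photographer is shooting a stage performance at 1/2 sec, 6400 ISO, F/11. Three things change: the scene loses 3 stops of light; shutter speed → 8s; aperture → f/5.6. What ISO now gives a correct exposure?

Scene light: 3 stops darker.
Shutter speed: 1/2 → 1 → 2 → 4 → 8 — 4 stops longer (brighter).
Aperture: f/11 → f/8 → f/5.6 — 2 stops opened up (brighter).
Net so far: 3 stops brighter. ISO: 6400 → 3200 → 1600 → 800.

ISO 800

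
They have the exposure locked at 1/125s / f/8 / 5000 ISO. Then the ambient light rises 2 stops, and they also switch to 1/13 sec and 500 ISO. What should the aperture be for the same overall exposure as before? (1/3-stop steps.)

Scene light: 2 stops brighter.
Shutter speed: 1/125 → 1/100 → 1/80 → 1/60 → 1/50 → 1/40 → 1/30 → 1/25 → 1/20 → 1/15 → 1/13 — 3 1/3 stops slower (brighter).
ISO: 5000 → 4000 → 3200 → 2500 → 2000 → 1600 → 1250 → 1000 → 800 → 640 → 500 — 3 1/3 stops dropped (darker).
Net so far: 2 stops brighter. Aperture: f/8 → f/9 → f/10 → f/11 → f/13 → f/14 → f/16.

f/16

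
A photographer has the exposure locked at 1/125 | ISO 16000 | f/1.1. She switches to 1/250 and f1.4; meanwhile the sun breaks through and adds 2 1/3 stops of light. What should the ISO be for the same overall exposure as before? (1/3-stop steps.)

ISO 10000

Scene light: 2 1/3 stops brighter.
Shutter speed: 1/125 → 1/160 → 1/200 → 1/250 — 1 stop faster (darker).
Aperture: f/1.1 → f/1.2 → f/1.4 — 2/3 stop narrower (darker).
Net so far: 2/3 stop brighter. ISO: 16000 → 12800 → 10000.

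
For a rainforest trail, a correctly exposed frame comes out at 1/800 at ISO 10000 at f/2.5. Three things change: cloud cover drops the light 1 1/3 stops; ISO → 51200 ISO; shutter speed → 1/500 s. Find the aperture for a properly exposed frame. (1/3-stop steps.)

f/4.5

Scene light: 1 1/3 stops darker.
ISO: 10000 → 12800 → 16000 → 20000 → 25600 → 32000 → 40000 → 51200 — 2 1/3 stops higher (brighter).
Shutter speed: 1/800 → 1/640 → 1/500 — 2/3 stop slower (brighter).
Net so far: 1 2/3 stops brighter. Aperture: f/2.5 → f/2.8 → f/3.2 → f/3.5 → f/4 → f/4.5.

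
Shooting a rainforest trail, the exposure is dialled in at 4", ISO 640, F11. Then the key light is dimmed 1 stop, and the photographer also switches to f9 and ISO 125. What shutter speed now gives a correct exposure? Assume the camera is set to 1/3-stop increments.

25 s

Scene light: 1 stop darker.
Aperture: f/11 → f/10 → f/9 — 2/3 stop wider (brighter).
ISO: 640 → 500 → 400 → 320 → 250 → 200 → 160 → 125 — 2 1/3 stops lower (darker).
Net so far: 2 2/3 stops darker. Shutter speed: 4 → 5 → 6 → 8 → 10 → 13 → 15 → 20 → 25.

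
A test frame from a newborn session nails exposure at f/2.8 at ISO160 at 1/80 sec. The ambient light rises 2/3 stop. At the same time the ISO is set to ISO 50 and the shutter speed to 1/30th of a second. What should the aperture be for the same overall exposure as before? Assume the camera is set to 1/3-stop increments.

Scene light: 2/3 stop brighter.
ISO: 160 → 125 → 100 → 80 → 64 → 50 — 1 2/3 stops dropped (darker).
Shutter speed: 1/80 → 1/60 → 1/50 → 1/40 → 1/30 — 1 1/3 stops longer (brighter).
Net so far: 1/3 stop brighter. Aperture: f/2.8 → f/3.2.

f/3.2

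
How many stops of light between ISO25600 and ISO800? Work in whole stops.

5 stops

25600 → 12800 → 6400 → 3200 → 1600 → 800 — count the steps: 5 stops.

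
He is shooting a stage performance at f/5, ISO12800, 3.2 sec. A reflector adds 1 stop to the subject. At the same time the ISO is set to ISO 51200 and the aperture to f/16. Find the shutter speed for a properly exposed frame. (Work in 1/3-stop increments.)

4 s

Scene light: 1 stop brighter.
ISO: 12800 → 16000 → 20000 → 25600 → 32000 → 40000 → 51200 — 2 stops higher (brighter).
Aperture: f/5 → f/5.6 → f/6.3 → f/7.1 → f/8 → f/9 → f/10 → f/11 → f/13 → f/14 → f/16 — 3 1/3 stops narrower (darker).
Net so far: 1/3 stop darker. Shutter speed: 3.2 → 4.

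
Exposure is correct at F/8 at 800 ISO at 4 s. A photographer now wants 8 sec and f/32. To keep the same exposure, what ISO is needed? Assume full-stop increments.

ISO 6400

Shutter speed: 4 → 8 — 1 stop slower (brighter).
Aperture: f/8 → f/11 → f/16 → f/22 → f/32 — 4 stops narrower (darker).
Net change so far: 3 stops darker. Offset with the ISO: 800 → 1600 → 3200 → 6400.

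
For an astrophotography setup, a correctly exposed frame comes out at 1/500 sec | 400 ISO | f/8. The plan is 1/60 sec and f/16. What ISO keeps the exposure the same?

ISO 200

Shutter speed: 1/500 → 1/250 → 1/125 → 1/60 — 3 stops longer (brighter).
Aperture: f/8 → f/11 → f/16 — 2 stops stopped down (darker).
Net change so far: 1 stop brighter. Offset with the ISO: 400 → 200.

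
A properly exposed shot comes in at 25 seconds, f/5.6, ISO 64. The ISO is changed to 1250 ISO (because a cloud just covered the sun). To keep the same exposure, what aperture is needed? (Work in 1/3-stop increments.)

ISO: 64 → 80 → 100 → 125 → 160 → 200 → 250 → 320 → 400 → 500 → 640 → 800 → 1000 → 1250 — 4 1/3 stops raised (brighter).
Need 4 1/3 stops darker from the aperture: f/5.6 → f/6.3 → f/7.1 → f/8 → f/9 → f/10 → f/11 → f/13 → f/14 → f/16 → f/18 → f/20 → f/22 → f/25.

f/25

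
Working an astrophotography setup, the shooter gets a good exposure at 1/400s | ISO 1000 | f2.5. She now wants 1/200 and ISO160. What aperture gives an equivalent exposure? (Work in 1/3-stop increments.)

Shutter speed: 1/400 → 1/320 → 1/250 → 1/200 — 1 stop slower (brighter).
ISO: 1000 → 800 → 640 → 500 → 400 → 320 → 250 → 200 → 160 — 2 2/3 stops dropped (darker).
Net change so far: 1 2/3 stops darker. Offset with the aperture: f/2.5 → f/2.2 → f/2 → f/1.8 → f/1.6 → f/1.4.

f/1.4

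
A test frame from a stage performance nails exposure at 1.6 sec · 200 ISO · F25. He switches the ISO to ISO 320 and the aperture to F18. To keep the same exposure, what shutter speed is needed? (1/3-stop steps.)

0.5 s

ISO: 200 → 250 → 320 — 2/3 stop higher (brighter).
Aperture: f/25 → f/22 → f/20 → f/18 — 1 stop opened up (brighter).
Net change so far: 1 2/3 stops brighter. Offset with the shutter speed: 1.6 → 1.3 → 1 → 0.8 → 0.6 → 0.5.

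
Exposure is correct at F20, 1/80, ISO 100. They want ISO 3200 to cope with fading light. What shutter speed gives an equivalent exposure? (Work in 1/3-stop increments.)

ISO: 100 → 125 → 160 → 200 → 250 → 320 → 400 → 500 → 640 → 800 → 1000 → 1250 → 1600 → 2000 → 2500 → 3200 — 5 stops raised (brighter).
Need 5 stops darker from the shutter speed: 1/80 → 1/100 → 1/125 → 1/160 → 1/200 → 1/250 → 1/320 → 1/400 → 1/500 → 1/640 → 1/800 → 1/1000 → 1/1250 → 1/1600 → 1/2000 → 1/2500.

1/2500s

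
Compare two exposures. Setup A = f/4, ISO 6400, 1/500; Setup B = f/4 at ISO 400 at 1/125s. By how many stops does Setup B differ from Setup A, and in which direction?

Aperture: unchanged.
Shutter speed: 1/500 → 1/250 → 1/125 — 2 stops longer (brighter).
ISO: 6400 → 3200 → 1600 → 800 → 400 — 4 stops lower (darker).
Net: +2 −4 = −2 stops.

2 stops darker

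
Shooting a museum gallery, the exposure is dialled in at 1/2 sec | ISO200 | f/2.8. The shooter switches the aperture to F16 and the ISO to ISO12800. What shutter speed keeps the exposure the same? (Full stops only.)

1/4s

Aperture: f/2.8 → f/4 → f/5.6 → f/8 → f/11 → f/16 — 5 stops narrower (darker).
ISO: 200 → 400 → 800 → 1600 → 3200 → 6400 → 12800 — 6 stops higher (brighter).
Net change so far: 1 stop brighter. Offset with the shutter speed: 1/2 → 1/4.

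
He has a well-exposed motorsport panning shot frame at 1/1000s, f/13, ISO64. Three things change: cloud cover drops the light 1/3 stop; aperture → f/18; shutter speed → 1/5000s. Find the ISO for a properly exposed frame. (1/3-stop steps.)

ISO 800

Scene light: 1/3 stop darker.
Aperture: f/13 → f/14 → f/16 → f/18 — 1 stop smaller aperture (darker).
Shutter speed: 1/1000 → 1/1250 → 1/1600 → 1/2000 → 1/2500 → 1/3200 → 1/4000 → 1/5000 — 2 1/3 stops shorter (darker).
Net so far: 3 2/3 stops darker. ISO: 64 → 80 → 100 → 125 → 160 → 200 → 250 → 320 → 400 → 500 → 640 → 800.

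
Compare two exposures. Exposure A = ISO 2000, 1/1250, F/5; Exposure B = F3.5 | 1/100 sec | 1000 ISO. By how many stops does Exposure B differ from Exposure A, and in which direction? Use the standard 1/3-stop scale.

Aperture: f/5 → f/4.5 → f/4 → f/3.5 — 1 stop wider (brighter).
Shutter speed: 1/1250 → 1/1000 → 1/800 → 1/640 → 1/500 → 1/400 → 1/320 → 1/250 → 1/200 → 1/160 → 1/125 → 1/100 — 3 2/3 stops slower (brighter).
ISO: 2000 → 1600 → 1250 → 1000 — 1 stop dropped (darker).
Net: +1 +3 2/3 −1 = +3 2/3 stops.

3 2/3 stops brighter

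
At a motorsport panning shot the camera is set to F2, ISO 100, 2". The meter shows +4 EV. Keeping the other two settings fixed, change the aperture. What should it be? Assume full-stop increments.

Overexposed by 4 stops → need 4 stops darker.
Aperture: f/2 → f/2.8 → f/4 → f/5.6 → f/8.

f/8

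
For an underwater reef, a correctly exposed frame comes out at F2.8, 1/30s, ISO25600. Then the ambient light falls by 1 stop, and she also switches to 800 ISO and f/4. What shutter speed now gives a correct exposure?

Scene light: 1 stop darker.
ISO: 25600 → 12800 → 6400 → 3200 → 1600 → 800 — 5 stops dropped (darker).
Aperture: f/2.8 → f/4 — 1 stop stopped down (darker).
Net so far: 7 stops darker. Shutter speed: 1/30 → 1/15 → 1/8 → 1/4 → 1/2 → 1 → 2 → 4.

4 s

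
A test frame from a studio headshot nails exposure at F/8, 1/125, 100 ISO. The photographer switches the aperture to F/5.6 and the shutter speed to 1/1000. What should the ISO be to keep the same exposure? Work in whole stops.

Aperture: f/8 → f/5.6 — 1 stop larger aperture (brighter).
Shutter speed: 1/125 → 1/250 → 1/500 → 1/1000 — 3 stops faster (darker).
Net change so far: 2 stops darker. Offset with the ISO: 100 → 200 → 400.

ISO 400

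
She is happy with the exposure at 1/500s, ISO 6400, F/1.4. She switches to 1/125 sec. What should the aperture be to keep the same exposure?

Shutter speed: 1/500 → 1/250 → 1/125 — 2 stops longer (brighter).
Need 2 stops darker from the aperture: f/1.4 → f/2 → f/2.8.

f/2.8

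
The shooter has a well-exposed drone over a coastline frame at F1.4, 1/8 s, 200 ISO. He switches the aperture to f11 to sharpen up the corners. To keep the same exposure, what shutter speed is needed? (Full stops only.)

8 s

Aperture: f/1.4 → f/2 → f/2.8 → f/4 → f/5.6 → f/8 → f/11 — 6 stops smaller aperture (darker).
Need 6 stops brighter from the shutter speed: 1/8 → 1/4 → 1/2 → 1 → 2 → 4 → 8.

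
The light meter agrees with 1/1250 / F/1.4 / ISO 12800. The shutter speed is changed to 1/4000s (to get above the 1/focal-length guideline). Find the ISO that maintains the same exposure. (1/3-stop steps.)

ISO 40000

Shutter speed: 1/1250 → 1/1600 → 1/2000 → 1/2500 → 1/3200 → 1/4000 — 1 2/3 stops shorter (darker).
Need 1 2/3 stops brighter from the ISO: 12800 → 16000 → 20000 → 25600 → 32000 → 40000.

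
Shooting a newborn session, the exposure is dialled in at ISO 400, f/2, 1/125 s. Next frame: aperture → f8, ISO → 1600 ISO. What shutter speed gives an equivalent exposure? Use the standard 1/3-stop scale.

1/30s

Aperture: f/2 → f/2.2 → f/2.5 → f/2.8 → f/3.2 → f/3.5 → f/4 → f/4.5 → f/5 → f/5.6 → f/6.3 → f/7.1 → f/8 — 4 stops narrower (darker).
ISO: 400 → 500 → 640 → 800 → 1000 → 1250 → 1600 — 2 stops raised (brighter).
Net change so far: 2 stops darker. Offset with the shutter speed: 1/125 → 1/100 → 1/80 → 1/60 → 1/50 → 1/40 → 1/30.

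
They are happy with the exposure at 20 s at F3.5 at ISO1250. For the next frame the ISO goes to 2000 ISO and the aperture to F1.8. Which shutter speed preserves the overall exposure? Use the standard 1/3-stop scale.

ISO: 1250 → 1600 → 2000 — 2/3 stop raised (brighter).
Aperture: f/3.5 → f/3.2 → f/2.8 → f/2.5 → f/2.2 → f/2 → f/1.8 — 2 stops larger aperture (brighter).
Net change so far: 2 2/3 stops brighter. Offset with the shutter speed: 20 → 15 → 13 → 10 → 8 → 6 → 5 → 4 → 3.2.

3.2 s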